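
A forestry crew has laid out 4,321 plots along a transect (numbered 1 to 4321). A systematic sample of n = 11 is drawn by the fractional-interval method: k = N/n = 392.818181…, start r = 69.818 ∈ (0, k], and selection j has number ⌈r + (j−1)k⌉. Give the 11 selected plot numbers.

70, 463, 856, 1249, 1642, 2034, 2427, 2820, 3213, 3606, 3998

j=1: r + 0k = 69.818 → ⌈·⌉ = 70
j=2: r + 1k = 462.636181… → ⌈·⌉ = 463
j=3: r + 2k = 855.454363… → ⌈·⌉ = 856
j=4: r + 3k = 1248.272545… → ⌈·⌉ = 1249
j=5: r + 4k = 1641.090727… → ⌈·⌉ = 1642
j=6: r + 5k = 2033.908909… → ⌈·⌉ = 2034
j=7: r + 6k = 2426.727090… → ⌈·⌉ = 2427
j=8: r + 7k = 2819.545272… → ⌈·⌉ = 2820
j=9: r + 8k = 3212.363454… → ⌈·⌉ = 3213
j=10: r + 9k = 3605.181636… → ⌈·⌉ = 3606
j=11: r + 10k = 3997.999818… → ⌈·⌉ = 3998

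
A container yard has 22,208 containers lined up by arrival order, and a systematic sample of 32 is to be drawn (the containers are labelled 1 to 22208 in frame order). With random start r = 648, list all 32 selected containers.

648, 1342, 2036, 2730, 3424, 4118, 4812, 5506, 6200, 6894, 7588, 8282, 8976, 9670, 10364, 11058, 11752, 12446, 13140, 13834, 14528, 15222, 15916, 16610, 17304, 17998, 18692, 19386, 20080, 20774, 21468, 22162

k = N/n = 22208/32 = 694
container 1: 648
container 2: 648 + 694 = 1342
container 3: 1342 + 694 = 2036
container 4: 2036 + 694 = 2730
container 5: 2730 + 694 = 3424
container 6: 3424 + 694 = 4118
container 7: 4118 + 694 = 4812
container 8: 4812 + 694 = 5506
container 9: 5506 + 694 = 6200
container 10: 6200 + 694 = 6894
container 11: 6894 + 694 = 7588
container 12: 7588 + 694 = 8282
container 13: 8282 + 694 = 8976
container 14: 8976 + 694 = 9670
container 15: 9670 + 694 = 10364
container 16: 10364 + 694 = 11058
container 17: 11058 + 694 = 11752
container 18: 11752 + 694 = 12446
container 19: 12446 + 694 = 13140
container 20: 13140 + 694 = 13834
container 21: 13834 + 694 = 14528
container 22: 14528 + 694 = 15222
container 23: 15222 + 694 = 15916
container 24: 15916 + 694 = 16610
container 25: 16610 + 694 = 17304
container 26: 17304 + 694 = 17998
container 27: 17998 + 694 = 18692
container 28: 18692 + 694 = 19386
container 29: 19386 + 694 = 20080
container 30: 20080 + 694 = 20774
container 31: 20774 + 694 = 21468
container 32: 21468 + 694 = 22162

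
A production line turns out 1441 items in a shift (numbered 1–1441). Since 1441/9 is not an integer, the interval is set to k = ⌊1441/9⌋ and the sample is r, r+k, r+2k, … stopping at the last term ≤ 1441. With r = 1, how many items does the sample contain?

k = ⌊1441/9⌋ = 160
Achieved size = ⌊(1441 − 1)/160⌋ + 1 = ⌊1440/160⌋ + 1 = 9 + 1 = 10
(last selection: 1 + 9×160 = 1441 ≤ 1441; next would be 1601 > 1441)

10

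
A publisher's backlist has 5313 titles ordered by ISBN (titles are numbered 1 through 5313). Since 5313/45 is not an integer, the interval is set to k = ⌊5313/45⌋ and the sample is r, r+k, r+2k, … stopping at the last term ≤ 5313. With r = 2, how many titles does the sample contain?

k = ⌊5313/45⌋ = 118
Achieved size = ⌊(5313 − 2)/118⌋ + 1 = ⌊5311/118⌋ + 1 = 45 + 1 = 46
(last selection: 2 + 45×118 = 5312 ≤ 5313; next would be 5430 > 5313)

46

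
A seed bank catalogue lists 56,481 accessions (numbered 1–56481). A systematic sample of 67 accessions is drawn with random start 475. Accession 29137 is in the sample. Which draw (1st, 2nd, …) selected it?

35

k = 56481/67 = 843
position = (29137 − 475)/843 + 1 = 28662/843 + 1 = 34 + 1 = 35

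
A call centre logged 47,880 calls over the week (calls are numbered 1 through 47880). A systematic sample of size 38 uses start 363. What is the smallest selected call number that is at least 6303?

k = 47880/38 = 1260
Steps past start: ⌈(6303 − 363)/1260⌉ = ⌈5940/1260⌉ = 5
Selected call: 363 + 5×1260 = 6663

6663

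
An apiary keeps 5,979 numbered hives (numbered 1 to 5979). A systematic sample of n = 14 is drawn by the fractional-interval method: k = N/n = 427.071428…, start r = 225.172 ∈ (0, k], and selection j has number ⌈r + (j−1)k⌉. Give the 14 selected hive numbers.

226, 653, 1080, 1507, 1934, 2361, 2788, 3215, 3642, 4069, 4496, 4923, 5351, 5778

j=1: r + 0k = 225.172 → ⌈·⌉ = 226
j=2: r + 1k = 652.243428… → ⌈·⌉ = 653
j=3: r + 2k = 1079.314857… → ⌈·⌉ = 1080
j=4: r + 3k = 1506.386285… → ⌈·⌉ = 1507
j=5: r + 4k = 1933.457714… → ⌈·⌉ = 1934
j=6: r + 5k = 2360.529142… → ⌈·⌉ = 2361
j=7: r + 6k = 2787.600571… → ⌈·⌉ = 2788
j=8: r + 7k = 3214.672 → ⌈·⌉ = 3215
j=9: r + 8k = 3641.743428… → ⌈·⌉ = 3642
j=10: r + 9k = 4068.814857… → ⌈·⌉ = 4069
j=11: r + 10k = 4495.886285… → ⌈·⌉ = 4496
j=12: r + 11k = 4922.957714… → ⌈·⌉ = 4923
j=13: r + 12k = 5350.029142… → ⌈·⌉ = 5351
j=14: r + 13k = 5777.100571… → ⌈·⌉ = 5778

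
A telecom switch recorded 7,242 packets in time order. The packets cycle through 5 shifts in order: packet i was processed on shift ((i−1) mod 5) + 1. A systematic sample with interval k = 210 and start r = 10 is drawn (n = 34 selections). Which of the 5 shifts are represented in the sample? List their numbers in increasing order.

5

Consecutive selections differ by k = 210, so their shift numbers differ by 210 mod 5 = 0.
gcd(210, 5) = 5, so the sample visits 5/5 = 1 distinct residues mod 5.
Start 10 is shift 5; the shifts hit are 5.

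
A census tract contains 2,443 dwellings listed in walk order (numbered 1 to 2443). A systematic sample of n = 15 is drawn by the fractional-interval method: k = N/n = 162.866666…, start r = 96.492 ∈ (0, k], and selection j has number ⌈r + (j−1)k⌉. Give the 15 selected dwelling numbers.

j=1: r + 0k = 96.492 → ⌈·⌉ = 97
j=2: r + 1k = 259.358666… → ⌈·⌉ = 260
j=3: r + 2k = 422.225333… → ⌈·⌉ = 423
j=4: r + 3k = 585.092 → ⌈·⌉ = 586
j=5: r + 4k = 747.958666… → ⌈·⌉ = 748
j=6: r + 5k = 910.825333… → ⌈·⌉ = 911
j=7: r + 6k = 1073.692 → ⌈·⌉ = 1074
j=8: r + 7k = 1236.558666… → ⌈·⌉ = 1237
j=9: r + 8k = 1399.425333… → ⌈·⌉ = 1400
j=10: r + 9k = 1562.292 → ⌈·⌉ = 1563
j=11: r + 10k = 1725.158666… → ⌈·⌉ = 1726
j=12: r + 11k = 1888.025333… → ⌈·⌉ = 1889
j=13: r + 12k = 2050.892 → ⌈·⌉ = 2051
j=14: r + 13k = 2213.758666… → ⌈·⌉ = 2214
j=15: r + 14k = 2376.625333… → ⌈·⌉ = 2377

97, 260, 423, 586, 748, 911, 1074, 1237, 1400, 1563, 1726, 1889, 2051, 2214, 2377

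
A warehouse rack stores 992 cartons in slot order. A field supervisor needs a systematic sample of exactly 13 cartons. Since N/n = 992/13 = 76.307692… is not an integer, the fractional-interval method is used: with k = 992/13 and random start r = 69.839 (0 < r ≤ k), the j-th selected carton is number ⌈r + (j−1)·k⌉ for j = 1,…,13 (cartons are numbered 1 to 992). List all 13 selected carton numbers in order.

70, 147, 223, 299, 376, 452, 528, 604, 681, 757, 833, 910, 986

j=1: r + 0k = 69.839 → ⌈·⌉ = 70
j=2: r + 1k = 146.146692… → ⌈·⌉ = 147
j=3: r + 2k = 222.454384… → ⌈·⌉ = 223
j=4: r + 3k = 298.762076… → ⌈·⌉ = 299
j=5: r + 4k = 375.069769… → ⌈·⌉ = 376
j=6: r + 5k = 451.377461… → ⌈·⌉ = 452
j=7: r + 6k = 527.685153… → ⌈·⌉ = 528
j=8: r + 7k = 603.992846… → ⌈·⌉ = 604
j=9: r + 8k = 680.300538… → ⌈·⌉ = 681
j=10: r + 9k = 756.608230… → ⌈·⌉ = 757
j=11: r + 10k = 832.915923… → ⌈·⌉ = 833
j=12: r + 11k = 909.223615… → ⌈·⌉ = 910
j=13: r + 12k = 985.531307… → ⌈·⌉ = 986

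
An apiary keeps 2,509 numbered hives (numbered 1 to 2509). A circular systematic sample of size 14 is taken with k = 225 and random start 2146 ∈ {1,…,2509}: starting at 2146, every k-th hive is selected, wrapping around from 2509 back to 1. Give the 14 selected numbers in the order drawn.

2146, 2371, 87, 312, 537, 762, 987, 1212, 1437, 1662, 1887, 2112, 2337, 53

Selection 1: 2146
Selection 2: 2146 + 225 = 2371
Selection 3: 2371 + 225 = 2596 → 2596 − 2509 = 87
Selection 4: 87 + 225 = 312
Selection 5: 312 + 225 = 537
Selection 6: 537 + 225 = 762
Selection 7: 762 + 225 = 987
Selection 8: 987 + 225 = 1212
Selection 9: 1212 + 225 = 1437
Selection 10: 1437 + 225 = 1662
Selection 11: 1662 + 225 = 1887
Selection 12: 1887 + 225 = 2112
Selection 13: 2112 + 225 = 2337
Selection 14: 2337 + 225 = 2562 → 2562 − 2509 = 53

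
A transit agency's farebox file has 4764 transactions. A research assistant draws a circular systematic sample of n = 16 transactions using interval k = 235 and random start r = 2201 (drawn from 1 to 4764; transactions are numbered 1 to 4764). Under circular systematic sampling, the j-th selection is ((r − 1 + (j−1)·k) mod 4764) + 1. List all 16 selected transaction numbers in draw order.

2201, 2436, 2671, 2906, 3141, 3376, 3611, 3846, 4081, 4316, 4551, 22, 257, 492, 727, 962

Selection 1: 2201
Selection 2: 2201 + 235 = 2436
Selection 3: 2436 + 235 = 2671
Selection 4: 2671 + 235 = 2906
Selection 5: 2906 + 235 = 3141
Selection 6: 3141 + 235 = 3376
Selection 7: 3376 + 235 = 3611
Selection 8: 3611 + 235 = 3846
Selection 9: 3846 + 235 = 4081
Selection 10: 4081 + 235 = 4316
Selection 11: 4316 + 235 = 4551
Selection 12: 4551 + 235 = 4786 → 4786 − 4764 = 22
Selection 13: 22 + 235 = 257
Selection 14: 257 + 235 = 492
Selection 15: 492 + 235 = 727
Selection 16: 727 + 235 = 962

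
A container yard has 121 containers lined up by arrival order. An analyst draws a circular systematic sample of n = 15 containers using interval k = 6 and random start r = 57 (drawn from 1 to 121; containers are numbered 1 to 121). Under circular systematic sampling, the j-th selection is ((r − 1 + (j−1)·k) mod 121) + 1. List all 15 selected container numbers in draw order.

57, 63, 69, 75, 81, 87, 93, 99, 105, 111, 117, 2, 8, 14, 20

Selection 1: 57
Selection 2: 57 + 6 = 63
Selection 3: 63 + 6 = 69
Selection 4: 69 + 6 = 75
Selection 5: 75 + 6 = 81
Selection 6: 81 + 6 = 87
Selection 7: 87 + 6 = 93
Selection 8: 93 + 6 = 99
Selection 9: 99 + 6 = 105
Selection 10: 105 + 6 = 111
Selection 11: 111 + 6 = 117
Selection 12: 117 + 6 = 123 → 123 − 121 = 2
Selection 13: 2 + 6 = 8
Selection 14: 8 + 6 = 14
Selection 15: 14 + 6 = 20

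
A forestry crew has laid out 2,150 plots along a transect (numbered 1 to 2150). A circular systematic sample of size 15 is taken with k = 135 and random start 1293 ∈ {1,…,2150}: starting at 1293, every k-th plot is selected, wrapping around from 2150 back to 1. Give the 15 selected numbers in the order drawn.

Selection 1: 1293
Selection 2: 1293 + 135 = 1428
Selection 3: 1428 + 135 = 1563
Selection 4: 1563 + 135 = 1698
Selection 5: 1698 + 135 = 1833
Selection 6: 1833 + 135 = 1968
Selection 7: 1968 + 135 = 2103
Selection 8: 2103 + 135 = 2238 → 2238 − 2150 = 88
Selection 9: 88 + 135 = 223
Selection 10: 223 + 135 = 358
Selection 11: 358 + 135 = 493
Selection 12: 493 + 135 = 628
Selection 13: 628 + 135 = 763
Selection 14: 763 + 135 = 898
Selection 15: 898 + 135 = 1033

1293, 1428, 1563, 1698, 1833, 1968, 2103, 88, 223, 358, 493, 628, 763, 898, 1033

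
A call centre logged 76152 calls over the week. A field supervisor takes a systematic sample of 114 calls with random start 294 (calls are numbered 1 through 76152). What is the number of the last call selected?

75778

k = 76152/114 = 668
114th selection = r + (114−1)·k = 294 + 113×668 = 294 + 75484 = 75778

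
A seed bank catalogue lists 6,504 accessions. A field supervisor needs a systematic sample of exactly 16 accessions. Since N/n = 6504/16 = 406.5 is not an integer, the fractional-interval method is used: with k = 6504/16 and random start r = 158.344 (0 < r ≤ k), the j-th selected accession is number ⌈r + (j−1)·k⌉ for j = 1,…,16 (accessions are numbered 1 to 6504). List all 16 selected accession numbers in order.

159, 565, 972, 1378, 1785, 2191, 2598, 3004, 3411, 3817, 4224, 4630, 5037, 5443, 5850, 6256

j=1: r + 0k = 158.344 → ⌈·⌉ = 159
j=2: r + 1k = 564.844 → ⌈·⌉ = 565
j=3: r + 2k = 971.344 → ⌈·⌉ = 972
j=4: r + 3k = 1377.844 → ⌈·⌉ = 1378
j=5: r + 4k = 1784.344 → ⌈·⌉ = 1785
j=6: r + 5k = 2190.844 → ⌈·⌉ = 2191
j=7: r + 6k = 2597.344 → ⌈·⌉ = 2598
j=8: r + 7k = 3003.844 → ⌈·⌉ = 3004
j=9: r + 8k = 3410.344 → ⌈·⌉ = 3411
j=10: r + 9k = 3816.844 → ⌈·⌉ = 3817
j=11: r + 10k = 4223.344 → ⌈·⌉ = 4224
j=12: r + 11k = 4629.844 → ⌈·⌉ = 4630
j=13: r + 12k = 5036.344 → ⌈·⌉ = 5037
j=14: r + 13k = 5442.844 → ⌈·⌉ = 5443
j=15: r + 14k = 5849.344 → ⌈·⌉ = 5850
j=16: r + 15k = 6255.844 → ⌈·⌉ = 6256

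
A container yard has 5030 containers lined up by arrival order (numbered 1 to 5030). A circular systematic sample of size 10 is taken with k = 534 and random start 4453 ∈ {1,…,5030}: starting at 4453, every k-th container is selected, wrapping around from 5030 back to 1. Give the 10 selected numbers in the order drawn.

4453, 4987, 491, 1025, 1559, 2093, 2627, 3161, 3695, 4229

Selection 1: 4453
Selection 2: 4453 + 534 = 4987
Selection 3: 4987 + 534 = 5521 → 5521 − 5030 = 491
Selection 4: 491 + 534 = 1025
Selection 5: 1025 + 534 = 1559
Selection 6: 1559 + 534 = 2093
Selection 7: 2093 + 534 = 2627
Selection 8: 2627 + 534 = 3161
Selection 9: 3161 + 534 = 3695
Selection 10: 3695 + 534 = 4229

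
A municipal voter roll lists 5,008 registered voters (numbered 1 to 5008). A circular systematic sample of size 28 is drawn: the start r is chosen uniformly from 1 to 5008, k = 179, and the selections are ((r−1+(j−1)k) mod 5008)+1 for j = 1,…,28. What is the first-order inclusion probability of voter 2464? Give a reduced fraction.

7/1252

For each position j, as r ranges over 1…5008 the j-th selection hits every voter exactly once, so voter 2464 is selected for exactly 28 of the 5008 starts.
Inclusion probability = 28/5008 = 7/1252.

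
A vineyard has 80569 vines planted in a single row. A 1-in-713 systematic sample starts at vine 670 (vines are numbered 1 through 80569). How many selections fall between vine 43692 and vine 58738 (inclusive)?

k = 713
First selection ≥ 43692: 670 + ⌈(43692−670)/713⌉·713 = 670 + 61×713 = 44163
Last selection ≤ 58738: 670 + ⌊(58738−670)/713⌋·713 = 670 + 81×713 = 58423
Count = 81 − 61 + 1 = 21

21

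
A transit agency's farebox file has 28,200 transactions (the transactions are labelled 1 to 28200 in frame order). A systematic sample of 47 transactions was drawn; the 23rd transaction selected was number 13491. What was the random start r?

k = 28200/47 = 600
r = 13491 − (23−1)×600 = 13491 − 13200 = 291

291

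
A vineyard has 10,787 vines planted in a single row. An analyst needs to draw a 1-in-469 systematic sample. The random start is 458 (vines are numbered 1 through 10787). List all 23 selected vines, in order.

vine 1: 458
vine 2: 458 + 469 = 927
vine 3: 927 + 469 = 1396
vine 4: 1396 + 469 = 1865
vine 5: 1865 + 469 = 2334
vine 6: 2334 + 469 = 2803
vine 7: 2803 + 469 = 3272
vine 8: 3272 + 469 = 3741
vine 9: 3741 + 469 = 4210
vine 10: 4210 + 469 = 4679
vine 11: 4679 + 469 = 5148
vine 12: 5148 + 469 = 5617
vine 13: 5617 + 469 = 6086
vine 14: 6086 + 469 = 6555
vine 15: 6555 + 469 = 7024
vine 16: 7024 + 469 = 7493
vine 17: 7493 + 469 = 7962
vine 18: 7962 + 469 = 8431
vine 19: 8431 + 469 = 8900
vine 20: 8900 + 469 = 9369
vine 21: 9369 + 469 = 9838
vine 22: 9838 + 469 = 10307
vine 23: 10307 + 469 = 10776

458, 927, 1396, 1865, 2334, 2803, 3272, 3741, 4210, 4679, 5148, 5617, 6086, 6555, 7024, 7493, 7962, 8431, 8900, 9369, 9838, 10307, 10776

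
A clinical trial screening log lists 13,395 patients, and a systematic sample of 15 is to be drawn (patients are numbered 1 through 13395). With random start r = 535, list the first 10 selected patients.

k = N/n = 13395/15 = 893
patient 1: 535
patient 2: 535 + 893 = 1428
patient 3: 1428 + 893 = 2321
patient 4: 2321 + 893 = 3214
patient 5: 3214 + 893 = 4107
patient 6: 4107 + 893 = 5000
patient 7: 5000 + 893 = 5893
patient 8: 5893 + 893 = 6786
patient 9: 6786 + 893 = 7679
patient 10: 7679 + 893 = 8572

535, 1428, 2321, 3214, 4107, 5000, 5893, 6786, 7679, 8572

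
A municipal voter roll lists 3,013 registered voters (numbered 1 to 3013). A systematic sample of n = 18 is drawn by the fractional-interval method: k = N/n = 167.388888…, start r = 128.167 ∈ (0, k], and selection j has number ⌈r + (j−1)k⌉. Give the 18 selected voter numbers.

129, 296, 463, 631, 798, 966, 1133, 1300, 1468, 1635, 1803, 1970, 2137, 2305, 2472, 2640, 2807, 2974

j=1: r + 0k = 128.167 → ⌈·⌉ = 129
j=2: r + 1k = 295.555888… → ⌈·⌉ = 296
j=3: r + 2k = 462.944777… → ⌈·⌉ = 463
j=4: r + 3k = 630.333666… → ⌈·⌉ = 631
j=5: r + 4k = 797.722555… → ⌈·⌉ = 798
j=6: r + 5k = 965.111444… → ⌈·⌉ = 966
j=7: r + 6k = 1132.500333… → ⌈·⌉ = 1133
j=8: r + 7k = 1299.889222… → ⌈·⌉ = 1300
j=9: r + 8k = 1467.278111… → ⌈·⌉ = 1468
j=10: r + 9k = 1634.667 → ⌈·⌉ = 1635
j=11: r + 10k = 1802.055888… → ⌈·⌉ = 1803
j=12: r + 11k = 1969.444777… → ⌈·⌉ = 1970
j=13: r + 12k = 2136.833666… → ⌈·⌉ = 2137
j=14: r + 13k = 2304.222555… → ⌈·⌉ = 2305
j=15: r + 14k = 2471.611444… → ⌈·⌉ = 2472
j=16: r + 15k = 2639.000333… → ⌈·⌉ = 2640
j=17: r + 16k = 2806.389222… → ⌈·⌉ = 2807
j=18: r + 17k = 2973.778111… → ⌈·⌉ = 2974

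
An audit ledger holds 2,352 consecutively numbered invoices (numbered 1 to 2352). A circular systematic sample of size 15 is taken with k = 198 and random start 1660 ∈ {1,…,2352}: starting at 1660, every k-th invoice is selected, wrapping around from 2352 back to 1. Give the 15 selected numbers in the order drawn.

1660, 1858, 2056, 2254, 100, 298, 496, 694, 892, 1090, 1288, 1486, 1684, 1882, 2080

Selection 1: 1660
Selection 2: 1660 + 198 = 1858
Selection 3: 1858 + 198 = 2056
Selection 4: 2056 + 198 = 2254
Selection 5: 2254 + 198 = 2452 → 2452 − 2352 = 100
Selection 6: 100 + 198 = 298
Selection 7: 298 + 198 = 496
Selection 8: 496 + 198 = 694
Selection 9: 694 + 198 = 892
Selection 10: 892 + 198 = 1090
Selection 11: 1090 + 198 = 1288
Selection 12: 1288 + 198 = 1486
Selection 13: 1486 + 198 = 1684
Selection 14: 1684 + 198 = 1882
Selection 15: 1882 + 198 = 2080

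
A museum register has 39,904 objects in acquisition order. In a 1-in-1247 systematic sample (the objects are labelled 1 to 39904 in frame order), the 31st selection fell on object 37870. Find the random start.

k = 1247
r = 37870 − (31−1)×1247 = 37870 − 37410 = 460

460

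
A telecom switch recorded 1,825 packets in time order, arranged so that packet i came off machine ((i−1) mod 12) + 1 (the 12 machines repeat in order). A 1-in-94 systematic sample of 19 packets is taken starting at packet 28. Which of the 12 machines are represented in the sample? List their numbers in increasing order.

2, 4, 6, 8, 10, 12

Consecutive selections differ by k = 94, so their machine numbers differ by 94 mod 12 = 10.
gcd(94, 12) = 2, so the sample visits 12/2 = 6 distinct residues mod 12.
Start 28 is machine 4; the machines hit are 2, 4, 6, 8, 10, 12.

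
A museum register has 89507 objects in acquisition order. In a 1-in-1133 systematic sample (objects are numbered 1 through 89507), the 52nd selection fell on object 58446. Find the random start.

663

k = 1133
r = 58446 − (52−1)×1133 = 58446 − 57783 = 663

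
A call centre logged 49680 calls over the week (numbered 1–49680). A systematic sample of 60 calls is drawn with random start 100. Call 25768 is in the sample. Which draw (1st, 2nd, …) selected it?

32

k = 49680/60 = 828
position = (25768 − 100)/828 + 1 = 25668/828 + 1 = 31 + 1 = 32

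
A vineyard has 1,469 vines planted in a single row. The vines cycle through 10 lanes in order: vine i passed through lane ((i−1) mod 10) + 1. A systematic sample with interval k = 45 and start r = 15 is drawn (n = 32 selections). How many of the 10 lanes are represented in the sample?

2

Consecutive selections differ by k = 45, so their lane numbers differ by 45 mod 10 = 5.
gcd(45, 10) = 5, so the sample visits 10/5 = 2 distinct residues mod 10.
Start 15 is lane 5; the lanes hit are 5, 10.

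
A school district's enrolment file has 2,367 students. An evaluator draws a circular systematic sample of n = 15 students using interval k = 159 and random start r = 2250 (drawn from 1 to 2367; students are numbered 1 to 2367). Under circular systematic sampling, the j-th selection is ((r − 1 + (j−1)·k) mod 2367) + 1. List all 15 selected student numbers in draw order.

2250, 42, 201, 360, 519, 678, 837, 996, 1155, 1314, 1473, 1632, 1791, 1950, 2109

Selection 1: 2250
Selection 2: 2250 + 159 = 2409 → 2409 − 2367 = 42
Selection 3: 42 + 159 = 201
Selection 4: 201 + 159 = 360
Selection 5: 360 + 159 = 519
Selection 6: 519 + 159 = 678
Selection 7: 678 + 159 = 837
Selection 8: 837 + 159 = 996
Selection 9: 996 + 159 = 1155
Selection 10: 1155 + 159 = 1314
Selection 11: 1314 + 159 = 1473
Selection 12: 1473 + 159 = 1632
Selection 13: 1632 + 159 = 1791
Selection 14: 1791 + 159 = 1950
Selection 15: 1950 + 159 = 2109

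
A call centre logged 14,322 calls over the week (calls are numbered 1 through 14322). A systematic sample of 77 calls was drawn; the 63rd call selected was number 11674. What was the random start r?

k = 14322/77 = 186
r = 11674 − (63−1)×186 = 11674 − 11532 = 142

142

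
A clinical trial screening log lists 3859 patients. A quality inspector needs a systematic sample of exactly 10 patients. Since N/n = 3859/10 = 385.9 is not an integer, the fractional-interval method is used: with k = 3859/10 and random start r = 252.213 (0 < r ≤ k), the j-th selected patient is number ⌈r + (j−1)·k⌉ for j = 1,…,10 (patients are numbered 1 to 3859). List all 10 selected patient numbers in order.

253, 639, 1025, 1410, 1796, 2182, 2568, 2954, 3340, 3726

j=1: r + 0k = 252.213 → ⌈·⌉ = 253
j=2: r + 1k = 638.113 → ⌈·⌉ = 639
j=3: r + 2k = 1024.013 → ⌈·⌉ = 1025
j=4: r + 3k = 1409.913 → ⌈·⌉ = 1410
j=5: r + 4k = 1795.813 → ⌈·⌉ = 1796
j=6: r + 5k = 2181.713 → ⌈·⌉ = 2182
j=7: r + 6k = 2567.613 → ⌈·⌉ = 2568
j=8: r + 7k = 2953.513 → ⌈·⌉ = 2954
j=9: r + 8k = 3339.413 → ⌈·⌉ = 3340
j=10: r + 9k = 3725.313 → ⌈·⌉ = 3726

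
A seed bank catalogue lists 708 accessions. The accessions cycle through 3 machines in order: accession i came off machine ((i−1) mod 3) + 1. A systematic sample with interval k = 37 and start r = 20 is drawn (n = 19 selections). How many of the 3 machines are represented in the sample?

Consecutive selections differ by k = 37, so their machine numbers differ by 37 mod 3 = 1.
gcd(37, 3) = 1, so the sample visits 3/1 = 3 distinct residues mod 3.
Start 20 is machine 2; the machines hit are 1, 2, 3.

3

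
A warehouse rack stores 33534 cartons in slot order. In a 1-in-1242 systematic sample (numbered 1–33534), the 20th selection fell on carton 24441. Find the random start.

843

k = 1242
r = 24441 − (20−1)×1242 = 24441 − 23598 = 843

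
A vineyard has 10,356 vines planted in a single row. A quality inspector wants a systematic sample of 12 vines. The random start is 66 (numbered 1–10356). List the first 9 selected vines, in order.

k = N/n = 10356/12 = 863
vine 1: 66
vine 2: 66 + 863 = 929
vine 3: 929 + 863 = 1792
vine 4: 1792 + 863 = 2655
vine 5: 2655 + 863 = 3518
vine 6: 3518 + 863 = 4381
vine 7: 4381 + 863 = 5244
vine 8: 5244 + 863 = 6107
vine 9: 6107 + 863 = 6970

66, 929, 1792, 2655, 3518, 4381, 5244, 6107, 6970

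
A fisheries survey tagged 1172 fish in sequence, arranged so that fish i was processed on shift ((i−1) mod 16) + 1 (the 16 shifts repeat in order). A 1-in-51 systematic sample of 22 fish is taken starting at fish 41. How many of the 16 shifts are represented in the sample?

Consecutive selections differ by k = 51, so their shift numbers differ by 51 mod 16 = 3.
gcd(51, 16) = 1, so the sample visits 16/1 = 16 distinct residues mod 16.
Start 41 is shift 9; the shifts hit are 1, 2, 3, 4, 5, 6, 7, 8, 9, 10, 11, 12, 13, 14, 15, 16.

16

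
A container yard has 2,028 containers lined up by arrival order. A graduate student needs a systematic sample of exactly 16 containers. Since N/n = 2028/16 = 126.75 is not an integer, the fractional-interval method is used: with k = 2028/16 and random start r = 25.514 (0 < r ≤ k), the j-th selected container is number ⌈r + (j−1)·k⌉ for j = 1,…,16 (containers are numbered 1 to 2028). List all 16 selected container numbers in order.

j=1: r + 0k = 25.514 → ⌈·⌉ = 26
j=2: r + 1k = 152.264 → ⌈·⌉ = 153
j=3: r + 2k = 279.014 → ⌈·⌉ = 280
j=4: r + 3k = 405.764 → ⌈·⌉ = 406
j=5: r + 4k = 532.514 → ⌈·⌉ = 533
j=6: r + 5k = 659.264 → ⌈·⌉ = 660
j=7: r + 6k = 786.014 → ⌈·⌉ = 787
j=8: r + 7k = 912.764 → ⌈·⌉ = 913
j=9: r + 8k = 1039.514 → ⌈·⌉ = 1040
j=10: r + 9k = 1166.264 → ⌈·⌉ = 1167
j=11: r + 10k = 1293.014 → ⌈·⌉ = 1294
j=12: r + 11k = 1419.764 → ⌈·⌉ = 1420
j=13: r + 12k = 1546.514 → ⌈·⌉ = 1547
j=14: r + 13k = 1673.264 → ⌈·⌉ = 1674
j=15: r + 14k = 1800.014 → ⌈·⌉ = 1801
j=16: r + 15k = 1926.764 → ⌈·⌉ = 1927

26, 153, 280, 406, 533, 660, 787, 913, 1040, 1167, 1294, 1420, 1547, 1674, 1801, 1927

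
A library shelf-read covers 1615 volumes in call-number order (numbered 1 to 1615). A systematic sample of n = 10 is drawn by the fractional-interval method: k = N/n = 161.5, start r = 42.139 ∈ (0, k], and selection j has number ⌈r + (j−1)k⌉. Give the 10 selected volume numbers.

j=1: r + 0k = 42.139 → ⌈·⌉ = 43
j=2: r + 1k = 203.639 → ⌈·⌉ = 204
j=3: r + 2k = 365.139 → ⌈·⌉ = 366
j=4: r + 3k = 526.639 → ⌈·⌉ = 527
j=5: r + 4k = 688.139 → ⌈·⌉ = 689
j=6: r + 5k = 849.639 → ⌈·⌉ = 850
j=7: r + 6k = 1011.139 → ⌈·⌉ = 1012
j=8: r + 7k = 1172.639 → ⌈·⌉ = 1173
j=9: r + 8k = 1334.139 → ⌈·⌉ = 1335
j=10: r + 9k = 1495.639 → ⌈·⌉ = 1496

43, 204, 366, 527, 689, 850, 1012, 1173, 1335, 1496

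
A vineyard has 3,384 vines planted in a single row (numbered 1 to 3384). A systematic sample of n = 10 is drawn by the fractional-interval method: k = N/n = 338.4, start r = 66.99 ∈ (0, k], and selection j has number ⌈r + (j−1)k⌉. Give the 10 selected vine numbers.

j=1: r + 0k = 66.99 → ⌈·⌉ = 67
j=2: r + 1k = 405.39 → ⌈·⌉ = 406
j=3: r + 2k = 743.79 → ⌈·⌉ = 744
j=4: r + 3k = 1082.19 → ⌈·⌉ = 1083
j=5: r + 4k = 1420.59 → ⌈·⌉ = 1421
j=6: r + 5k = 1758.99 → ⌈·⌉ = 1759
j=7: r + 6k = 2097.39 → ⌈·⌉ = 2098
j=8: r + 7k = 2435.79 → ⌈·⌉ = 2436
j=9: r + 8k = 2774.19 → ⌈·⌉ = 2775
j=10: r + 9k = 3112.59 → ⌈·⌉ = 3113

67, 406, 744, 1083, 1421, 1759, 2098, 2436, 2775, 3113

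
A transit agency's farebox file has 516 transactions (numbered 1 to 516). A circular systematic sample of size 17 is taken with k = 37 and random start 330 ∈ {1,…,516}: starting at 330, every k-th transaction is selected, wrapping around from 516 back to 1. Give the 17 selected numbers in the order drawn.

330, 367, 404, 441, 478, 515, 36, 73, 110, 147, 184, 221, 258, 295, 332, 369, 406

Selection 1: 330
Selection 2: 330 + 37 = 367
Selection 3: 367 + 37 = 404
Selection 4: 404 + 37 = 441
Selection 5: 441 + 37 = 478
Selection 6: 478 + 37 = 515
Selection 7: 515 + 37 = 552 → 552 − 516 = 36
Selection 8: 36 + 37 = 73
Selection 9: 73 + 37 = 110
Selection 10: 110 + 37 = 147
Selection 11: 147 + 37 = 184
Selection 12: 184 + 37 = 221
Selection 13: 221 + 37 = 258
Selection 14: 258 + 37 = 295
Selection 15: 295 + 37 = 332
Selection 16: 332 + 37 = 369
Selection 17: 369 + 37 = 406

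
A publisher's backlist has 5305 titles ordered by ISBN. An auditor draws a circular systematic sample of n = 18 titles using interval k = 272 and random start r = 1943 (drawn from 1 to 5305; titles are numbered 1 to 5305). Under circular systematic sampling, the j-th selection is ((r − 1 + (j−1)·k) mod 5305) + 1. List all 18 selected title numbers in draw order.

Selection 1: 1943
Selection 2: 1943 + 272 = 2215
Selection 3: 2215 + 272 = 2487
Selection 4: 2487 + 272 = 2759
Selection 5: 2759 + 272 = 3031
Selection 6: 3031 + 272 = 3303
Selection 7: 3303 + 272 = 3575
Selection 8: 3575 + 272 = 3847
Selection 9: 3847 + 272 = 4119
Selection 10: 4119 + 272 = 4391
Selection 11: 4391 + 272 = 4663
Selection 12: 4663 + 272 = 4935
Selection 13: 4935 + 272 = 5207
Selection 14: 5207 + 272 = 5479 → 5479 − 5305 = 174
Selection 15: 174 + 272 = 446
Selection 16: 446 + 272 = 718
Selection 17: 718 + 272 = 990
Selection 18: 990 + 272 = 1262

1943, 2215, 2487, 2759, 3031, 3303, 3575, 3847, 4119, 4391, 4663, 4935, 5207, 174, 446, 718, 990, 1262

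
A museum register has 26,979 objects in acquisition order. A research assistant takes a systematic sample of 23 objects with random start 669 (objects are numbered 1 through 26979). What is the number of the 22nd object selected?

k = 26979/23 = 1173
22nd selection = r + (22−1)·k = 669 + 21×1173 = 669 + 24633 = 25302

25302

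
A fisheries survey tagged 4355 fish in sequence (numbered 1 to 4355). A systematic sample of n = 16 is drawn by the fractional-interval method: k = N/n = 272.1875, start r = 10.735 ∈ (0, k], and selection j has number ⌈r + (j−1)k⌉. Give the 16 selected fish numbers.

11, 283, 556, 828, 1100, 1372, 1644, 1917, 2189, 2461, 2733, 3005, 3277, 3550, 3822, 4094

j=1: r + 0k = 10.735 → ⌈·⌉ = 11
j=2: r + 1k = 282.9225 → ⌈·⌉ = 283
j=3: r + 2k = 555.11 → ⌈·⌉ = 556
j=4: r + 3k = 827.2975 → ⌈·⌉ = 828
j=5: r + 4k = 1099.485 → ⌈·⌉ = 1100
j=6: r + 5k = 1371.6725 → ⌈·⌉ = 1372
j=7: r + 6k = 1643.86 → ⌈·⌉ = 1644
j=8: r + 7k = 1916.0475 → ⌈·⌉ = 1917
j=9: r + 8k = 2188.235 → ⌈·⌉ = 2189
j=10: r + 9k = 2460.4225 → ⌈·⌉ = 2461
j=11: r + 10k = 2732.61 → ⌈·⌉ = 2733
j=12: r + 11k = 3004.7975 → ⌈·⌉ = 3005
j=13: r + 12k = 3276.985 → ⌈·⌉ = 3277
j=14: r + 13k = 3549.1725 → ⌈·⌉ = 3550
j=15: r + 14k = 3821.36 → ⌈·⌉ = 3822
j=16: r + 15k = 4093.5475 → ⌈·⌉ = 4094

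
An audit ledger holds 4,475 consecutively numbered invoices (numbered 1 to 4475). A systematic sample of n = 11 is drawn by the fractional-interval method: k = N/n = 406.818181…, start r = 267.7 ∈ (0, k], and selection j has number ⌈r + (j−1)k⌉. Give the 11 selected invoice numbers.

j=1: r + 0k = 267.7 → ⌈·⌉ = 268
j=2: r + 1k = 674.518181… → ⌈·⌉ = 675
j=3: r + 2k = 1081.336363… → ⌈·⌉ = 1082
j=4: r + 3k = 1488.154545… → ⌈·⌉ = 1489
j=5: r + 4k = 1894.972727… → ⌈·⌉ = 1895
j=6: r + 5k = 2301.790909… → ⌈·⌉ = 2302
j=7: r + 6k = 2708.609090… → ⌈·⌉ = 2709
j=8: r + 7k = 3115.427272… → ⌈·⌉ = 3116
j=9: r + 8k = 3522.245454… → ⌈·⌉ = 3523
j=10: r + 9k = 3929.063636… → ⌈·⌉ = 3930
j=11: r + 10k = 4335.881818… → ⌈·⌉ = 4336

268, 675, 1082, 1489, 1895, 2302, 2709, 3116, 3523, 3930, 4336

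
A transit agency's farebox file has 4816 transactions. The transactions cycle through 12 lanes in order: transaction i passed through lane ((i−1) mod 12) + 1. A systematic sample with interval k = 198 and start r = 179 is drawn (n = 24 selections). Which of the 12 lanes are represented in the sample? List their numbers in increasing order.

Consecutive selections differ by k = 198, so their lane numbers differ by 198 mod 12 = 6.
gcd(198, 12) = 6, so the sample visits 12/6 = 2 distinct residues mod 12.
Start 179 is lane 11; the lanes hit are 5, 11.

5, 11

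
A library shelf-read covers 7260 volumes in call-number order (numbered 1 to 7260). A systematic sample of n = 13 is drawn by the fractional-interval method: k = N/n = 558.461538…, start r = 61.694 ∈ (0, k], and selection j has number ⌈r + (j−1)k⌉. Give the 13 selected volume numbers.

62, 621, 1179, 1738, 2296, 2855, 3413, 3971, 4530, 5088, 5647, 6205, 6764

j=1: r + 0k = 61.694 → ⌈·⌉ = 62
j=2: r + 1k = 620.155538… → ⌈·⌉ = 621
j=3: r + 2k = 1178.617076… → ⌈·⌉ = 1179
j=4: r + 3k = 1737.078615… → ⌈·⌉ = 1738
j=5: r + 4k = 2295.540153… → ⌈·⌉ = 2296
j=6: r + 5k = 2854.001692… → ⌈·⌉ = 2855
j=7: r + 6k = 3412.463230… → ⌈·⌉ = 3413
j=8: r + 7k = 3970.924769… → ⌈·⌉ = 3971
j=9: r + 8k = 4529.386307… → ⌈·⌉ = 4530
j=10: r + 9k = 5087.847846… → ⌈·⌉ = 5088
j=11: r + 10k = 5646.309384… → ⌈·⌉ = 5647
j=12: r + 11k = 6204.770923… → ⌈·⌉ = 6205
j=13: r + 12k = 6763.232461… → ⌈·⌉ = 6764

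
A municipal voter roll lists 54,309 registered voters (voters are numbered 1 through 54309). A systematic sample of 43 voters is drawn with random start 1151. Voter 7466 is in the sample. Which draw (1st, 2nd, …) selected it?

k = 54309/43 = 1263
position = (7466 − 1151)/1263 + 1 = 6315/1263 + 1 = 5 + 1 = 6

6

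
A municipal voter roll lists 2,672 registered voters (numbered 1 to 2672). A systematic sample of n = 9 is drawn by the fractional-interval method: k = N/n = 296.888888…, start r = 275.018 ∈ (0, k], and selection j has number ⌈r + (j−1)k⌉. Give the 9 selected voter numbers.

j=1: r + 0k = 275.018 → ⌈·⌉ = 276
j=2: r + 1k = 571.906888… → ⌈·⌉ = 572
j=3: r + 2k = 868.795777… → ⌈·⌉ = 869
j=4: r + 3k = 1165.684666… → ⌈·⌉ = 1166
j=5: r + 4k = 1462.573555… → ⌈·⌉ = 1463
j=6: r + 5k = 1759.462444… → ⌈·⌉ = 1760
j=7: r + 6k = 2056.351333… → ⌈·⌉ = 2057
j=8: r + 7k = 2353.240222… → ⌈·⌉ = 2354
j=9: r + 8k = 2650.129111… → ⌈·⌉ = 2651

276, 572, 869, 1166, 1463, 1760, 2057, 2354, 2651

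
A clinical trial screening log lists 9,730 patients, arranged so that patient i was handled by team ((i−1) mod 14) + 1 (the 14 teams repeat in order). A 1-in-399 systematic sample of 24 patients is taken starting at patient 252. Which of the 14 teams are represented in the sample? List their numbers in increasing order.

Consecutive selections differ by k = 399, so their team numbers differ by 399 mod 14 = 7.
gcd(399, 14) = 7, so the sample visits 14/7 = 2 distinct residues mod 14.
Start 252 is team 14; the teams hit are 7, 14.

7, 14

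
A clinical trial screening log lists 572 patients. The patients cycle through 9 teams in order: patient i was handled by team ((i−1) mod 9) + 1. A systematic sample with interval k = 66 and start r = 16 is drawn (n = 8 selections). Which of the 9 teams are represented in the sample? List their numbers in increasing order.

Consecutive selections differ by k = 66, so their team numbers differ by 66 mod 9 = 3.
gcd(66, 9) = 3, so the sample visits 9/3 = 3 distinct residues mod 9.
Start 16 is team 7; the teams hit are 1, 4, 7.

1, 4, 7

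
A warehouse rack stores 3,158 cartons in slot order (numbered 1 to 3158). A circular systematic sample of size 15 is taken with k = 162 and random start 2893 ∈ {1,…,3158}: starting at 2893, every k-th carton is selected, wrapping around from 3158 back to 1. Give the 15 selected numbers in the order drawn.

Selection 1: 2893
Selection 2: 2893 + 162 = 3055
Selection 3: 3055 + 162 = 3217 → 3217 − 3158 = 59
Selection 4: 59 + 162 = 221
Selection 5: 221 + 162 = 383
Selection 6: 383 + 162 = 545
Selection 7: 545 + 162 = 707
Selection 8: 707 + 162 = 869
Selection 9: 869 + 162 = 1031
Selection 10: 1031 + 162 = 1193
Selection 11: 1193 + 162 = 1355
Selection 12: 1355 + 162 = 1517
Selection 13: 1517 + 162 = 1679
Selection 14: 1679 + 162 = 1841
Selection 15: 1841 + 162 = 2003

2893, 3055, 59, 221, 383, 545, 707, 869, 1031, 1193, 1355, 1517, 1679, 1841, 2003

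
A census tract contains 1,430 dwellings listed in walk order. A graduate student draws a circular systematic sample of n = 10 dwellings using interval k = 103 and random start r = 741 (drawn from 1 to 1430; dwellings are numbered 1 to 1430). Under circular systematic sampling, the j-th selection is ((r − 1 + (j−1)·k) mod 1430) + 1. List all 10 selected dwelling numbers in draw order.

741, 844, 947, 1050, 1153, 1256, 1359, 32, 135, 238

Selection 1: 741
Selection 2: 741 + 103 = 844
Selection 3: 844 + 103 = 947
Selection 4: 947 + 103 = 1050
Selection 5: 1050 + 103 = 1153
Selection 6: 1153 + 103 = 1256
Selection 7: 1256 + 103 = 1359
Selection 8: 1359 + 103 = 1462 → 1462 − 1430 = 32
Selection 9: 32 + 103 = 135
Selection 10: 135 + 103 = 238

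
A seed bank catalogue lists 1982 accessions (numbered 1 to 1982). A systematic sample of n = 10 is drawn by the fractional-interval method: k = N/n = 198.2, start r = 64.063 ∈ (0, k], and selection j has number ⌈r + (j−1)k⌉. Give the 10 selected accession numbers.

65, 263, 461, 659, 857, 1056, 1254, 1452, 1650, 1848

j=1: r + 0k = 64.063 → ⌈·⌉ = 65
j=2: r + 1k = 262.263 → ⌈·⌉ = 263
j=3: r + 2k = 460.463 → ⌈·⌉ = 461
j=4: r + 3k = 658.663 → ⌈·⌉ = 659
j=5: r + 4k = 856.863 → ⌈·⌉ = 857
j=6: r + 5k = 1055.063 → ⌈·⌉ = 1056
j=7: r + 6k = 1253.263 → ⌈·⌉ = 1254
j=8: r + 7k = 1451.463 → ⌈·⌉ = 1452
j=9: r + 8k = 1649.663 → ⌈·⌉ = 1650
j=10: r + 9k = 1847.863 → ⌈·⌉ = 1848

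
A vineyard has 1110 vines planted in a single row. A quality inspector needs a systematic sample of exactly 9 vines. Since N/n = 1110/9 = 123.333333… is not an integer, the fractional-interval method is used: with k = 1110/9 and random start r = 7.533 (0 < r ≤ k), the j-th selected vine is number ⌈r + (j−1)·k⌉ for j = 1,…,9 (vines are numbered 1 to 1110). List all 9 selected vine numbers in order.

j=1: r + 0k = 7.533 → ⌈·⌉ = 8
j=2: r + 1k = 130.866333… → ⌈·⌉ = 131
j=3: r + 2k = 254.199666… → ⌈·⌉ = 255
j=4: r + 3k = 377.533 → ⌈·⌉ = 378
j=5: r + 4k = 500.866333… → ⌈·⌉ = 501
j=6: r + 5k = 624.199666… → ⌈·⌉ = 625
j=7: r + 6k = 747.533 → ⌈·⌉ = 748
j=8: r + 7k = 870.866333… → ⌈·⌉ = 871
j=9: r + 8k = 994.199666… → ⌈·⌉ = 995

8, 131, 255, 378, 501, 625, 748, 871, 995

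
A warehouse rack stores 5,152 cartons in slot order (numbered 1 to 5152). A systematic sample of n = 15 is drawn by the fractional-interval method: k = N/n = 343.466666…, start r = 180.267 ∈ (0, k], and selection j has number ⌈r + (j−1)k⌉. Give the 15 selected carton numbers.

181, 524, 868, 1211, 1555, 1898, 2242, 2585, 2929, 3272, 3615, 3959, 4302, 4646, 4989

j=1: r + 0k = 180.267 → ⌈·⌉ = 181
j=2: r + 1k = 523.733666… → ⌈·⌉ = 524
j=3: r + 2k = 867.200333… → ⌈·⌉ = 868
j=4: r + 3k = 1210.667 → ⌈·⌉ = 1211
j=5: r + 4k = 1554.133666… → ⌈·⌉ = 1555
j=6: r + 5k = 1897.600333… → ⌈·⌉ = 1898
j=7: r + 6k = 2241.067 → ⌈·⌉ = 2242
j=8: r + 7k = 2584.533666… → ⌈·⌉ = 2585
j=9: r + 8k = 2928.000333… → ⌈·⌉ = 2929
j=10: r + 9k = 3271.467 → ⌈·⌉ = 3272
j=11: r + 10k = 3614.933666… → ⌈·⌉ = 3615
j=12: r + 11k = 3958.400333… → ⌈·⌉ = 3959
j=13: r + 12k = 4301.867 → ⌈·⌉ = 4302
j=14: r + 13k = 4645.333666… → ⌈·⌉ = 4646
j=15: r + 14k = 4988.800333… → ⌈·⌉ = 4989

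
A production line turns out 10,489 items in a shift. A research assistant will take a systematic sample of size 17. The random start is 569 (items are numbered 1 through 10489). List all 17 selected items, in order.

569, 1186, 1803, 2420, 3037, 3654, 4271, 4888, 5505, 6122, 6739, 7356, 7973, 8590, 9207, 9824, 10441

k = N/n = 10489/17 = 617
item 1: 569
item 2: 569 + 617 = 1186
item 3: 1186 + 617 = 1803
item 4: 1803 + 617 = 2420
item 5: 2420 + 617 = 3037
item 6: 3037 + 617 = 3654
item 7: 3654 + 617 = 4271
item 8: 4271 + 617 = 4888
item 9: 4888 + 617 = 5505
item 10: 5505 + 617 = 6122
item 11: 6122 + 617 = 6739
item 12: 6739 + 617 = 7356
item 13: 7356 + 617 = 7973
item 14: 7973 + 617 = 8590
item 15: 8590 + 617 = 9207
item 16: 9207 + 617 = 9824
item 17: 9824 + 617 = 10441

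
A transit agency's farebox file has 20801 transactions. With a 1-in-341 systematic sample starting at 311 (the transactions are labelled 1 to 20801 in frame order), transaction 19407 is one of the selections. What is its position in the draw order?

57

k = 341
position = (19407 − 311)/341 + 1 = 19096/341 + 1 = 56 + 1 = 57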